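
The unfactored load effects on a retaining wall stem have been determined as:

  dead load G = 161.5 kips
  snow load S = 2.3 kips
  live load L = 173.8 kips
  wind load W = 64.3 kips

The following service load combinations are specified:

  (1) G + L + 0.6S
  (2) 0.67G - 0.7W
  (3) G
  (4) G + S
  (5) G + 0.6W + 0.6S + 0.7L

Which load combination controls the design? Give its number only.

(1) 1.0(161.5) + 1.0(173.8) + 0.6(2.3) = 161.50 + 173.80 + 1.38 = 336.68
(2) 0.67(161.5) - 0.7(64.3) = 108.21 - 45.01 = 63.20
(3) 1.0(161.5) = 161.50
(4) 1.0(161.5) + 1.0(2.3) = 161.50 + 2.30 = 163.80
(5) 1.0(161.5) + 0.6(64.3) + 0.6(2.3) + 0.7(173.8) = 161.50 + 38.58 + 1.38 + 121.66 = 323.12
The largest value is 336.68 kips from combination 1.

Combination 1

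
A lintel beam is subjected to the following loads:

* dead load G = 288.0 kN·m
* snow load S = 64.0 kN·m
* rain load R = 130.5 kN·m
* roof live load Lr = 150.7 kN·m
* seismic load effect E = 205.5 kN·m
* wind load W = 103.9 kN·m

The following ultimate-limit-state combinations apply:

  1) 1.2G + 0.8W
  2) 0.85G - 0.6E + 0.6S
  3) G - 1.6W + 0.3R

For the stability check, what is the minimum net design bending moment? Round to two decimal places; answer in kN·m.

159.90 kN·m

1) 1.2(288.0) + 0.8(103.9) = 345.60 + 83.12 = 428.72
2) 0.85(288.0) - 0.6(205.5) + 0.6(64.0) = 244.80 - 123.30 + 38.40 = 159.90
3) 1.0(288.0) - 1.6(103.9) + 0.3(130.5) = 288.00 - 166.24 + 39.15 = 160.91
Combination 2 gives the minimum: 159.90 kN·m.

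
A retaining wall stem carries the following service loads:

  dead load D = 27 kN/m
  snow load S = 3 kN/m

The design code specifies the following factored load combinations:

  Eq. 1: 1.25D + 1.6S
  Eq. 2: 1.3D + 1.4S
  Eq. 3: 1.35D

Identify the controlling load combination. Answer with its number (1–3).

Eq. 1: 1.25(27) + 1.6(3) = 38.6
Eq. 2: 1.3(27) + 1.4(3) = 39.3
Eq. 3: 1.35(27) = 36.5
The largest value is 39.3 kN/m from combination 2.

Combination 2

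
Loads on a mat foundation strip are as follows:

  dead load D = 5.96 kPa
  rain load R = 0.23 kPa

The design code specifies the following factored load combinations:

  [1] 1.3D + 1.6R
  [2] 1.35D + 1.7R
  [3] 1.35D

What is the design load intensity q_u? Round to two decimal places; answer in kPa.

8.44 kPa

[1] 1.3(5.96) + 1.6(0.23) = 7.75 + 0.37 = 8.12
[2] 1.35(5.96) + 1.7(0.23) = 8.05 + 0.39 = 8.44
[3] 1.35(5.96) = 8.05
Maximum is from combination 2.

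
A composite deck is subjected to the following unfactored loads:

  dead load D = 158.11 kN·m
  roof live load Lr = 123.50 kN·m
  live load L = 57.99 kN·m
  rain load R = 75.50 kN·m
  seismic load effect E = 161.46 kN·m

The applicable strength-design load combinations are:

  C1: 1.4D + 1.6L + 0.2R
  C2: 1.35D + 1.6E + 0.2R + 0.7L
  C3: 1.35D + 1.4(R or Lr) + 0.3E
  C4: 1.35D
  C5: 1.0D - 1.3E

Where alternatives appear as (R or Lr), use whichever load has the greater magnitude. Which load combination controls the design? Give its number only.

(R or Lr) → Lr = 123.50 kN·m.
C1: 1.4(158.11) + 1.6(57.99) + 0.2(75.50) = 329.24
C2: 1.35(158.11) + 1.6(161.46) + 0.2(75.50) + 0.7(57.99) = 527.48
C3: 1.35(158.11) + 1.4(123.50) + 0.3(161.46) = 434.79
C4: 1.35(158.11) = 213.45
C5: 1.0(158.11) - 1.3(161.46) = -51.79
The largest value is 527.48 kN·m from combination 2.

Combination 2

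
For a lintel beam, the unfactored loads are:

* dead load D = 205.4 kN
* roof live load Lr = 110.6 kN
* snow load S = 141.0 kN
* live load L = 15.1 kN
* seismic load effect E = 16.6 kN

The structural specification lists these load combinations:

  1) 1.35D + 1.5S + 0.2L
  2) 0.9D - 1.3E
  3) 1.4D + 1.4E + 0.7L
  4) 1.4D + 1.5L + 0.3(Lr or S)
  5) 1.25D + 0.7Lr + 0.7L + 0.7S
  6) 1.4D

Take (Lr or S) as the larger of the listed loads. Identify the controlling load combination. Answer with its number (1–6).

Combination 1

(Lr or S) → S = 141.0 kN.
1) 1.35(205.4) + 1.5(141.0) + 0.2(15.1) = 277.3 + 211.5 + 3.0 = 491.8
2) 0.9(205.4) - 1.3(16.6) = 184.9 - 21.6 = 163.3
3) 1.4(205.4) + 1.4(16.6) + 0.7(15.1) = 287.6 + 23.2 + 10.6 = 321.4
4) 1.4(205.4) + 1.5(15.1) + 0.3(141.0) = 352.5
5) 1.25(205.4) + 0.7(110.6) + 0.7(15.1) + 0.7(141.0) = 443.4
6) 1.4(205.4) = 287.6
The largest value is 491.8 kN from combination 1.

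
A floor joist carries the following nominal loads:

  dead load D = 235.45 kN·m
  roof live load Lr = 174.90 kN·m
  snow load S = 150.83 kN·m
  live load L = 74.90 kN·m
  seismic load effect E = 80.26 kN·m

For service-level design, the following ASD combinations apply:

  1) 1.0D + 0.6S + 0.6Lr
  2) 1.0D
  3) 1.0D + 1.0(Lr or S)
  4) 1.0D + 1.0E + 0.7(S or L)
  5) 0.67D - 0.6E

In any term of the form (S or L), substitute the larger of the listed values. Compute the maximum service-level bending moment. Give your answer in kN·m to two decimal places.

430.89 kN·m

(Lr or S) → Lr = 174.90 kN·m; (S or L) → S = 150.83 kN·m.
1) 1.0(235.45) + 0.6(150.83) + 0.6(174.90) = 235.45 + 90.50 + 104.94 = 430.89
2) 1.0(235.45) = 235.45
3) 1.0(235.45) + 1.0(174.90) = 235.45 + 174.90 = 410.35
4) 1.0(235.45) + 1.0(80.26) + 0.7(150.83) = 235.45 + 80.26 + 105.58 = 421.29
5) 0.67(235.45) - 0.6(80.26) = 109.60
Maximum is from combination 1.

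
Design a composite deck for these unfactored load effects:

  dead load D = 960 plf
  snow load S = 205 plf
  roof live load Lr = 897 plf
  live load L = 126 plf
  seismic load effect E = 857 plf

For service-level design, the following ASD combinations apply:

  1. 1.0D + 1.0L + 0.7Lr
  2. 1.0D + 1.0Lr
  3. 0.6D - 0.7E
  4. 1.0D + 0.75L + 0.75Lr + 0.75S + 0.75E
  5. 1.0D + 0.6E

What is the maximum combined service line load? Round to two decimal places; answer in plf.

1. 1.0(960) + 1.0(126) + 0.7(897) = 1713.90
2. 1.0(960) + 1.0(897) = 1857.00
3. 0.6(960) - 0.7(857) = -23.90
4. 1.0(960) + 0.75(126) + 0.75(897) + 0.75(205) + 0.75(857) = 2523.75
5. 1.0(960) + 0.6(857) = 1474.20
The controlling combination is 4, giving 2523.75 plf.

2523.75 plf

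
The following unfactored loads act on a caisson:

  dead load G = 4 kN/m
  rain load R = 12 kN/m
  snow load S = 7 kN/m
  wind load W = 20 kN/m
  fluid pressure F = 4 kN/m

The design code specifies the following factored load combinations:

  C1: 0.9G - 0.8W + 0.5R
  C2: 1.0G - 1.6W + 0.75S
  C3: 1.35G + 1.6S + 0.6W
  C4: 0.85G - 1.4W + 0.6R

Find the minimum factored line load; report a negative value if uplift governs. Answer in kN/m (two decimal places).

-22.75 kN/m

C1: 0.9(4) - 0.8(20) + 0.5(12) = 3.60 - 16.00 + 6.00 = -6.40
C2: 1.0(4) - 1.6(20) + 0.75(7) = 4.00 - 32.00 + 5.25 = -22.75
C3: 1.35(4) + 1.6(7) + 0.6(20) = 5.40 + 11.20 + 12.00 = 28.60
C4: 0.85(4) - 1.4(20) + 0.6(12) = 3.40 - 28.00 + 7.20 = -17.40
Combination 2 gives the minimum: -22.75 kN/m.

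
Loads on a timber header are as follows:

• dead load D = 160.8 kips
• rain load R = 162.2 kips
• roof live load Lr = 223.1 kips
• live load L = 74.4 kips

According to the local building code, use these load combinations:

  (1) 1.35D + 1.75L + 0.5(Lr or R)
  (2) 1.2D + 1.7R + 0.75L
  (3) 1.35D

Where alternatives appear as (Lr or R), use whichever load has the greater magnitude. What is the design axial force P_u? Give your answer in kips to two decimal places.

524.50 kips

(Lr or R) → Lr = 223.1 kips.
(1) 1.35(160.8) + 1.75(74.4) + 0.5(223.1) = 458.83
(2) 1.2(160.8) + 1.7(162.2) + 0.75(74.4) = 524.50
(3) 1.35(160.8) = 217.08
Maximum is from combination 2.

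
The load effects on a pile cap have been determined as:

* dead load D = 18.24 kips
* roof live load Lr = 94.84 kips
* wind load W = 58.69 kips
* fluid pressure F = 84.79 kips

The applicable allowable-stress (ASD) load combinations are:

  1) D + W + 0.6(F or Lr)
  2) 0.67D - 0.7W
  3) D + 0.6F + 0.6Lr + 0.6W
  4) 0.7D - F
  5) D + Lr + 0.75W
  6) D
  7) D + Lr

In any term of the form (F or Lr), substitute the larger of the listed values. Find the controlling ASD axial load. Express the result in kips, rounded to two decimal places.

161.23 kips

(F or Lr) → Lr = 94.84 kips.
1) 1.0(18.24) + 1.0(58.69) + 0.6(94.84) = 18.24 + 58.69 + 56.90 = 133.83
2) 0.67(18.24) - 0.7(58.69) = 12.22 - 41.08 = -28.86
3) 1.0(18.24) + 0.6(84.79) + 0.6(94.84) + 0.6(58.69) = 161.23
4) 0.7(18.24) - 1.0(84.79) = 12.77 - 84.79 = -72.02
5) 1.0(18.24) + 1.0(94.84) + 0.75(58.69) = 18.24 + 94.84 + 44.02 = 157.10
6) 1.0(18.24) = 18.24
7) 1.0(18.24) + 1.0(94.84) = 18.24 + 94.84 = 113.08
The controlling combination is 3, giving 161.23 kips.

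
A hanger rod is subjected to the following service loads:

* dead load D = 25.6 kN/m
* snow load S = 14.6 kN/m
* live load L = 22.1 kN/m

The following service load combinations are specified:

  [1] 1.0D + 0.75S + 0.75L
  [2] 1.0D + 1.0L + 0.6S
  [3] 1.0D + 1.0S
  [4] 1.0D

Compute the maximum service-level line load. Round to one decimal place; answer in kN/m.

56.5 kN/m

[1] 1.0(25.6) + 0.75(14.6) + 0.75(22.1) = 53.1
[2] 1.0(25.6) + 1.0(22.1) + 0.6(14.6) = 25.6 + 22.1 + 8.8 = 56.5
[3] 1.0(25.6) + 1.0(14.6) = 25.6 + 14.6 = 40.2
[4] 1.0(25.6) = 25.6
Maximum is from combination 2.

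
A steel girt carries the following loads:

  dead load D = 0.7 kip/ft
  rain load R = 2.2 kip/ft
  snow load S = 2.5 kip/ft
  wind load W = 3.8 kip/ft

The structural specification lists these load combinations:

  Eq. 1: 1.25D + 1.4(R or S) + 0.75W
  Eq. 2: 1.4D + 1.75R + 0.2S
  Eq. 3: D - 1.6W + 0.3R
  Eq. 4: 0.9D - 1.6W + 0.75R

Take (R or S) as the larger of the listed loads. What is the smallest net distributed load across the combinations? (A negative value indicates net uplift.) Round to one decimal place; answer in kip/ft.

(R or S) → S = 2.5 kip/ft.
Eq. 1: 1.25(0.7) + 1.4(2.5) + 0.75(3.8) = 7.2
Eq. 2: 1.4(0.7) + 1.75(2.2) + 0.2(2.5) = 5.3
Eq. 3: 1.0(0.7) - 1.6(3.8) + 0.3(2.2) = 0.7 - 6.1 + 0.7 = -4.7
Eq. 4: 0.9(0.7) - 1.6(3.8) + 0.75(2.2) = 0.6 - 6.1 + 1.7 = -3.8
Combination 3 gives the minimum: -4.7 kip/ft.

-4.7 kip/ft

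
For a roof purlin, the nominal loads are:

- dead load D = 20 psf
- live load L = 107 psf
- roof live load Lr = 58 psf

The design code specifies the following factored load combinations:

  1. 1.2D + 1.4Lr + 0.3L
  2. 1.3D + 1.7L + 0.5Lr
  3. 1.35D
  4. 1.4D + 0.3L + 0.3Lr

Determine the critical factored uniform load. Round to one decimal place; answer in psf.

1. 1.2(20) + 1.4(58) + 0.3(107) = 24.0 + 81.2 + 32.1 = 137.3
2. 1.3(20) + 1.7(107) + 0.5(58) = 26.0 + 181.9 + 29.0 = 236.9
3. 1.35(20) = 27.0
4. 1.4(20) + 0.3(107) + 0.3(58) = 28.0 + 32.1 + 17.4 = 77.5
Maximum is from combination 2.

236.9 psf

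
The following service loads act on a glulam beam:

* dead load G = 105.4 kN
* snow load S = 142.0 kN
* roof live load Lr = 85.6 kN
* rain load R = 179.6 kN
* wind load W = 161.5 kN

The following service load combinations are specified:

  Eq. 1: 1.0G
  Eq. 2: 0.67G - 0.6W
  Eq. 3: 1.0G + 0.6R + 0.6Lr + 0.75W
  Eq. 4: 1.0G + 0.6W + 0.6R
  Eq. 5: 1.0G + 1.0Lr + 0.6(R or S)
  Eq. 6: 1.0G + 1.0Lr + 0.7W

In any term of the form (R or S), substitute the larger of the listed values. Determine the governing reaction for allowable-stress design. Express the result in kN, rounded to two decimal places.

385.65 kN

(R or S) → R = 179.6 kN.
Eq. 1: 1.0(105.4) = 105.40
Eq. 2: 0.67(105.4) - 0.6(161.5) = 70.62 - 96.90 = -26.28
Eq. 3: 1.0(105.4) + 0.6(179.6) + 0.6(85.6) + 0.75(161.5) = 105.40 + 107.76 + 51.36 + 121.13 = 385.65
Eq. 4: 1.0(105.4) + 0.6(161.5) + 0.6(179.6) = 105.40 + 96.90 + 107.76 = 310.06
Eq. 5: 1.0(105.4) + 1.0(85.6) + 0.6(179.6) = 105.40 + 85.60 + 107.76 = 298.76
Eq. 6: 1.0(105.4) + 1.0(85.6) + 0.7(161.5) = 105.40 + 85.60 + 113.05 = 304.05
The controlling combination is 3, giving 385.65 kN.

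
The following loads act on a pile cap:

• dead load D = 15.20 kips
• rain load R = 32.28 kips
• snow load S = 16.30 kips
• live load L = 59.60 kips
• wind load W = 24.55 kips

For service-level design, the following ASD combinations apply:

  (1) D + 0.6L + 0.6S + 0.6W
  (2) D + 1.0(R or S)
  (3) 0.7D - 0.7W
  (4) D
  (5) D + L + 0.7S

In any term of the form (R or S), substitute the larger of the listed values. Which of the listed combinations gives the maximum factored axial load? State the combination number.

Combination 5

(R or S) → R = 32.28 kips.
(1) 1.0(15.20) + 0.6(59.60) + 0.6(16.30) + 0.6(24.55) = 15.20 + 35.76 + 9.78 + 14.73 = 75.47
(2) 1.0(15.20) + 1.0(32.28) = 15.20 + 32.28 = 47.48
(3) 0.7(15.20) - 0.7(24.55) = 10.64 - 17.19 = -6.55
(4) 1.0(15.20) = 15.20
(5) 1.0(15.20) + 1.0(59.60) + 0.7(16.30) = 15.20 + 59.60 + 11.41 = 86.21
The largest value is 86.21 kips from combination 5.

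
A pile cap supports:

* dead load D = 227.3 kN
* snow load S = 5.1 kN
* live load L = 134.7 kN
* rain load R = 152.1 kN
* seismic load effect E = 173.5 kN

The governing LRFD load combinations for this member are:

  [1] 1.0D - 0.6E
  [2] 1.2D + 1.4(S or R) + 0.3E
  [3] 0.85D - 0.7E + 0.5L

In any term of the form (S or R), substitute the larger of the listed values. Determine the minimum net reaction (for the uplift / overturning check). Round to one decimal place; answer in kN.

(S or R) → R = 152.1 kN.
[1] 1.0(227.3) - 0.6(173.5) = 227.3 - 104.1 = 123.2
[2] 1.2(227.3) + 1.4(152.1) + 0.3(173.5) = 272.8 + 212.9 + 52.1 = 537.8
[3] 0.85(227.3) - 0.7(173.5) + 0.5(134.7) = 193.2 - 121.5 + 67.4 = 139.1
Combination 1 gives the minimum: 123.2 kN.

123.2 kN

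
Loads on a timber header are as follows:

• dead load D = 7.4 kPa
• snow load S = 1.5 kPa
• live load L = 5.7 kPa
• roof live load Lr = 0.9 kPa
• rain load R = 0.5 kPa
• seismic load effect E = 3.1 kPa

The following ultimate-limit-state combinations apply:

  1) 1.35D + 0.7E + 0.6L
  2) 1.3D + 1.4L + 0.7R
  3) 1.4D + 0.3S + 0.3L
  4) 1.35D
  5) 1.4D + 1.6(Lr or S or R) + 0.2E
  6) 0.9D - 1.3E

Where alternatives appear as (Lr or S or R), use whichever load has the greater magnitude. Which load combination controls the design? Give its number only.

(Lr or S or R) → S = 1.5 kPa.
1) 1.35(7.4) + 0.7(3.1) + 0.6(5.7) = 10.0 + 2.2 + 3.4 = 15.6
2) 1.3(7.4) + 1.4(5.7) + 0.7(0.5) = 9.6 + 8.0 + 0.4 = 18.0
3) 1.4(7.4) + 0.3(1.5) + 0.3(5.7) = 12.5
4) 1.35(7.4) = 10.0
5) 1.4(7.4) + 1.6(1.5) + 0.2(3.1) = 10.4 + 2.4 + 0.6 = 13.4
6) 0.9(7.4) - 1.3(3.1) = 2.6
The largest value is 18.0 kPa from combination 2.

Combination 2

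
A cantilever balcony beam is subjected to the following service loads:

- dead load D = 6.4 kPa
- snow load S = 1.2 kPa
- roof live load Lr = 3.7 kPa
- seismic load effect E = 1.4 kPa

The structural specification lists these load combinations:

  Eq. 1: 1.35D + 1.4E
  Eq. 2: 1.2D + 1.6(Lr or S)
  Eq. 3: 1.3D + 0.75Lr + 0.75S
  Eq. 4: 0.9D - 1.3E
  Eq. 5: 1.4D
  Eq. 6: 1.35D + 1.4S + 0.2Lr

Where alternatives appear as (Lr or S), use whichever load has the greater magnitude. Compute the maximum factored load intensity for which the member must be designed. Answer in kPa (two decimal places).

(Lr or S) → Lr = 3.7 kPa.
Eq. 1: 1.35(6.4) + 1.4(1.4) = 10.60
Eq. 2: 1.2(6.4) + 1.6(3.7) = 13.60
Eq. 3: 1.3(6.4) + 0.75(3.7) + 0.75(1.2) = 12.00
Eq. 4: 0.9(6.4) - 1.3(1.4) = 3.94
Eq. 5: 1.4(6.4) = 8.96
Eq. 6: 1.35(6.4) + 1.4(1.2) + 0.2(3.7) = 11.06
Maximum is from combination 2.

13.60 kPa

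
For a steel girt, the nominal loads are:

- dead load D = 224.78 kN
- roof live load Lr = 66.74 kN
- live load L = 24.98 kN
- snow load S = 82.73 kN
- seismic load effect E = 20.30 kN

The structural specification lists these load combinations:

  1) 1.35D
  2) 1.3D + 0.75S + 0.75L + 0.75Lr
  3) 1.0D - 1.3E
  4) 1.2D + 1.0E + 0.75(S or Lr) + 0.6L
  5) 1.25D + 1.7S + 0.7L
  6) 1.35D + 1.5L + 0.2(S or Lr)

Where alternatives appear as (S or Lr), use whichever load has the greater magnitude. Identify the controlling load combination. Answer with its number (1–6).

(S or Lr) → S = 82.73 kN.
1) 1.35(224.78) = 303.45
2) 1.3(224.78) + 0.75(82.73) + 0.75(24.98) + 0.75(66.74) = 423.05
3) 1.0(224.78) - 1.3(20.30) = 224.78 - 26.39 = 198.39
4) 1.2(224.78) + 1.0(20.30) + 0.75(82.73) + 0.6(24.98) = 367.07
5) 1.25(224.78) + 1.7(82.73) + 0.7(24.98) = 439.10
6) 1.35(224.78) + 1.5(24.98) + 0.2(82.73) = 303.45 + 37.47 + 16.55 = 357.47
The largest value is 439.10 kN from combination 5.

Combination 5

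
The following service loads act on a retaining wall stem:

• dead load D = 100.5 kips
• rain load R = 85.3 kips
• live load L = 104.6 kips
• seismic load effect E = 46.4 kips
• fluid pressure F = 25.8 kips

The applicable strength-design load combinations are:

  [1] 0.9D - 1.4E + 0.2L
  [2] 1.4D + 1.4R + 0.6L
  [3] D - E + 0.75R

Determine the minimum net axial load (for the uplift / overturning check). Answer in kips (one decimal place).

46.4 kips

[1] 0.9(100.5) - 1.4(46.4) + 0.2(104.6) = 90.5 - 65.0 + 20.9 = 46.4
[2] 1.4(100.5) + 1.4(85.3) + 0.6(104.6) = 140.7 + 119.4 + 62.8 = 322.9
[3] 1.0(100.5) - 1.0(46.4) + 0.75(85.3) = 100.5 - 46.4 + 64.0 = 118.1
Combination 1 gives the minimum: 46.4 kips.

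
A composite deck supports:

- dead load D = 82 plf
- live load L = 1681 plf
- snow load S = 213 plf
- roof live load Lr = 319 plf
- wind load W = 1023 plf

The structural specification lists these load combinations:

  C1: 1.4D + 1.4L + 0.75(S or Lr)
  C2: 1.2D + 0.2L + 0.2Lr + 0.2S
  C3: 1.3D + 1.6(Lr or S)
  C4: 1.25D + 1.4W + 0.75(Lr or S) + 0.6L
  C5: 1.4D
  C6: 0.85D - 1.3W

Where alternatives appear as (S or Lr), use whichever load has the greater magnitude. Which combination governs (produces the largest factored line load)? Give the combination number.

(S or Lr) → Lr = 319 plf; (Lr or S) → Lr = 319 plf.
C1: 1.4(82) + 1.4(1681) + 0.75(319) = 2707.5
C2: 1.2(82) + 0.2(1681) + 0.2(319) + 0.2(213) = 541.0
C3: 1.3(82) + 1.6(319) = 617.0
C4: 1.25(82) + 1.4(1023) + 0.75(319) + 0.6(1681) = 2782.6
C5: 1.4(82) = 114.8
C6: 0.85(82) - 1.3(1023) = -1260.2
The largest value is 2782.6 plf from combination 4.

Combination 4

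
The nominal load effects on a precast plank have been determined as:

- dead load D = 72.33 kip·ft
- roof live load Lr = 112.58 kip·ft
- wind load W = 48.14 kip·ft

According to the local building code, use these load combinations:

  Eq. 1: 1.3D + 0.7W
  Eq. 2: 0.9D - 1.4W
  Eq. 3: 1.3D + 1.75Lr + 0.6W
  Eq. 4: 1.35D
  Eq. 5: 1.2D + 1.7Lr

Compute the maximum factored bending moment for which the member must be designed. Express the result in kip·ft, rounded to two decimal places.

Eq. 1: 1.3(72.33) + 0.7(48.14) = 127.73
Eq. 2: 0.9(72.33) - 1.4(48.14) = -2.30
Eq. 3: 1.3(72.33) + 1.75(112.58) + 0.6(48.14) = 319.93
Eq. 4: 1.35(72.33) = 97.65
Eq. 5: 1.2(72.33) + 1.7(112.58) = 278.18
Combination 3 governs: M_u = 319.93 kip·ft.

319.93 kip·ft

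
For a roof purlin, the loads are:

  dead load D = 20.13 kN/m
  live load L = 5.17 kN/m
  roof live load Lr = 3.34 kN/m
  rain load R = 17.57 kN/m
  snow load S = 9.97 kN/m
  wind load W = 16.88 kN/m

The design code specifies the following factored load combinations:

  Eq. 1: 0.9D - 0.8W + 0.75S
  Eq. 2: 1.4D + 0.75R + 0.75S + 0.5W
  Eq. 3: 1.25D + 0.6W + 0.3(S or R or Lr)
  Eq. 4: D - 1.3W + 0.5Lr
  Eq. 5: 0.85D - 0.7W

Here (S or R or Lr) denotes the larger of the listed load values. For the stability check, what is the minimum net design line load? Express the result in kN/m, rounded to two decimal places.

-0.14 kN/m

(S or R or Lr) → R = 17.57 kN/m.
Eq. 1: 0.9(20.13) - 0.8(16.88) + 0.75(9.97) = 12.09
Eq. 2: 1.4(20.13) + 0.75(17.57) + 0.75(9.97) + 0.5(16.88) = 28.18 + 13.18 + 7.48 + 8.44 = 57.28
Eq. 3: 1.25(20.13) + 0.6(16.88) + 0.3(17.57) = 25.16 + 10.13 + 5.27 = 40.56
Eq. 4: 1.0(20.13) - 1.3(16.88) + 0.5(3.34) = 20.13 - 21.94 + 1.67 = -0.14
Eq. 5: 0.85(20.13) - 0.7(16.88) = 17.11 - 11.82 = 5.29
Combination 4 gives the minimum: -0.14 kN/m.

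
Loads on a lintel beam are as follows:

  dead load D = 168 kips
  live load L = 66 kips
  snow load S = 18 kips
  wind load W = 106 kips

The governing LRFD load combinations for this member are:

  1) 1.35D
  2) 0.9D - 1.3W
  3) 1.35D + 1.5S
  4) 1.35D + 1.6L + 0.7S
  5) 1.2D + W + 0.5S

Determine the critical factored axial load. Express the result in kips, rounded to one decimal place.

1) 1.35(168) = 226.8
2) 0.9(168) - 1.3(106) = 151.2 - 137.8 = 13.4
3) 1.35(168) + 1.5(18) = 226.8 + 27.0 = 253.8
4) 1.35(168) + 1.6(66) + 0.7(18) = 226.8 + 105.6 + 12.6 = 345.0
5) 1.2(168) + 1.0(106) + 0.5(18) = 201.6 + 106.0 + 9.0 = 316.6
Combination 4 governs: P_u = 345.0 kips.

345.0 kips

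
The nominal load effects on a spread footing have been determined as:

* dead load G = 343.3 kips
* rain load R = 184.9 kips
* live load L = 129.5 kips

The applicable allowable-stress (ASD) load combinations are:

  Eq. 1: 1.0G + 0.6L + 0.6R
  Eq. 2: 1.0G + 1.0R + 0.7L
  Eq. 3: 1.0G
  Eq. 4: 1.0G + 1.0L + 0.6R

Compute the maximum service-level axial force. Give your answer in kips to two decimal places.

Eq. 1: 1.0(343.3) + 0.6(129.5) + 0.6(184.9) = 343.30 + 77.70 + 110.94 = 531.94
Eq. 2: 1.0(343.3) + 1.0(184.9) + 0.7(129.5) = 343.30 + 184.90 + 90.65 = 618.85
Eq. 3: 1.0(343.3) = 343.30
Eq. 4: 1.0(343.3) + 1.0(129.5) + 0.6(184.9) = 343.30 + 129.50 + 110.94 = 583.74
Combination 2 governs: P = 618.85 kips.

618.85 kips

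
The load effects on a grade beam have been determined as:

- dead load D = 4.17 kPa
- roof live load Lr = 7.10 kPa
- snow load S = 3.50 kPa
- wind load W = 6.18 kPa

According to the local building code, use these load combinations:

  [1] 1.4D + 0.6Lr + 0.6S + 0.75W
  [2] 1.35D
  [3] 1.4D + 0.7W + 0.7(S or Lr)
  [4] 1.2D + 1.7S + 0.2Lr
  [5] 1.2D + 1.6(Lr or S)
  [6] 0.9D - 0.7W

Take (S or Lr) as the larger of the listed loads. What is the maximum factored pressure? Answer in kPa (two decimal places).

16.83 kPa

(S or Lr) → Lr = 7.10 kPa; (Lr or S) → Lr = 7.10 kPa.
[1] 1.4(4.17) + 0.6(7.10) + 0.6(3.50) + 0.75(6.18) = 16.83
[2] 1.35(4.17) = 5.63
[3] 1.4(4.17) + 0.7(6.18) + 0.7(7.10) = 15.13
[4] 1.2(4.17) + 1.7(3.50) + 0.2(7.10) = 12.37
[5] 1.2(4.17) + 1.6(7.10) = 16.36
[6] 0.9(4.17) - 0.7(6.18) = -0.57
Maximum is from combination 1.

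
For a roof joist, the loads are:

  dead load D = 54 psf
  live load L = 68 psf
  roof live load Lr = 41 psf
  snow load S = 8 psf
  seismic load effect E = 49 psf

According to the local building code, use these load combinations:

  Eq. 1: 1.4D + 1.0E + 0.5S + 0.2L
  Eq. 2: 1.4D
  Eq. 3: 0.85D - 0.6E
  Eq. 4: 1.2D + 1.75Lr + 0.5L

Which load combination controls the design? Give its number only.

Eq. 1: 1.4(54) + 1.0(49) + 0.5(8) + 0.2(68) = 142.2
Eq. 2: 1.4(54) = 75.6
Eq. 3: 0.85(54) - 0.6(49) = 16.5
Eq. 4: 1.2(54) + 1.75(41) + 0.5(68) = 170.6
The largest value is 170.6 psf from combination 4.

Combination 4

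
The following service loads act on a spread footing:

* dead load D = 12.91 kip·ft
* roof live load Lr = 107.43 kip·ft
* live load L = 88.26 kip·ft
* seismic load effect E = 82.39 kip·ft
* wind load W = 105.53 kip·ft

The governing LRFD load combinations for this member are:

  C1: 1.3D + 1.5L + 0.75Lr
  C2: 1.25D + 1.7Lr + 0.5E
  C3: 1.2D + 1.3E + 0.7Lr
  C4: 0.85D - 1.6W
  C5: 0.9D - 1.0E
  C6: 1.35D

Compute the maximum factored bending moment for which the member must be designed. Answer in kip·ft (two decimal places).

239.96 kip·ft

C1: 1.3(12.91) + 1.5(88.26) + 0.75(107.43) = 229.75
C2: 1.25(12.91) + 1.7(107.43) + 0.5(82.39) = 239.96
C3: 1.2(12.91) + 1.3(82.39) + 0.7(107.43) = 197.80
C4: 0.85(12.91) - 1.6(105.53) = -157.87
C5: 0.9(12.91) - 1.0(82.39) = -70.77
C6: 1.35(12.91) = 17.43
The controlling combination is 2, giving 239.96 kip·ft.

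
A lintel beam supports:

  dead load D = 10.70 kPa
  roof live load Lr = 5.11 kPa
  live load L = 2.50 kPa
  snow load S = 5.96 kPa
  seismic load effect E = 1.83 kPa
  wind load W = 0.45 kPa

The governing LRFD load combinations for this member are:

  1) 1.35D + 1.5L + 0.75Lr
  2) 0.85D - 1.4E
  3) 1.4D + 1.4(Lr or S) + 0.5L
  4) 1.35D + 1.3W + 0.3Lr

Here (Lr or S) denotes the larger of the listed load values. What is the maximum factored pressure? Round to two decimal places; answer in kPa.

(Lr or S) → S = 5.96 kPa.
1) 1.35(10.70) + 1.5(2.50) + 0.75(5.11) = 14.45 + 3.75 + 3.83 = 22.03
2) 0.85(10.70) - 1.4(1.83) = 6.53
3) 1.4(10.70) + 1.4(5.96) + 0.5(2.50) = 14.98 + 8.34 + 1.25 = 24.57
4) 1.35(10.70) + 1.3(0.45) + 0.3(5.11) = 16.56
The controlling combination is 3, giving 24.57 kPa.

24.57 kPa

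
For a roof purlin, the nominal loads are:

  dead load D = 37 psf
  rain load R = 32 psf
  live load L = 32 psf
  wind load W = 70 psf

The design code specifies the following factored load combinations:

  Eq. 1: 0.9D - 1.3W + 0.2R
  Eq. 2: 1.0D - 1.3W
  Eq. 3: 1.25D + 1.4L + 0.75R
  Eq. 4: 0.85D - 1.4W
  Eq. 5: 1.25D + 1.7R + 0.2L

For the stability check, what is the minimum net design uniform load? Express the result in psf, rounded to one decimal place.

-66.6 psf

Eq. 1: 0.9(37) - 1.3(70) + 0.2(32) = 33.3 - 91.0 + 6.4 = -51.3
Eq. 2: 1.0(37) - 1.3(70) = 37.0 - 91.0 = -54.0
Eq. 3: 1.25(37) + 1.4(32) + 0.75(32) = 46.3 + 44.8 + 24.0 = 115.1
Eq. 4: 0.85(37) - 1.4(70) = -66.6
Eq. 5: 1.25(37) + 1.7(32) + 0.2(32) = 46.3 + 54.4 + 6.4 = 107.1
Combination 4 gives the minimum: -66.6 psf.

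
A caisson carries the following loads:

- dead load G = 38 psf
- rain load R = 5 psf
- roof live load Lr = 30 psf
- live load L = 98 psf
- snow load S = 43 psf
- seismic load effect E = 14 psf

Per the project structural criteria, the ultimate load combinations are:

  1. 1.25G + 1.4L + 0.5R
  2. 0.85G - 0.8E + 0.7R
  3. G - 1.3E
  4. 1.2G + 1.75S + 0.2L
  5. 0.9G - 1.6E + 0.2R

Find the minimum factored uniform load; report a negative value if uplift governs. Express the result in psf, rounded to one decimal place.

1. 1.25(38) + 1.4(98) + 0.5(5) = 187.2
2. 0.85(38) - 0.8(14) + 0.7(5) = 24.6
3. 1.0(38) - 1.3(14) = 19.8
4. 1.2(38) + 1.75(43) + 0.2(98) = 140.5
5. 0.9(38) - 1.6(14) + 0.2(5) = 12.8
Combination 5 gives the minimum: 12.8 psf.

12.8 psf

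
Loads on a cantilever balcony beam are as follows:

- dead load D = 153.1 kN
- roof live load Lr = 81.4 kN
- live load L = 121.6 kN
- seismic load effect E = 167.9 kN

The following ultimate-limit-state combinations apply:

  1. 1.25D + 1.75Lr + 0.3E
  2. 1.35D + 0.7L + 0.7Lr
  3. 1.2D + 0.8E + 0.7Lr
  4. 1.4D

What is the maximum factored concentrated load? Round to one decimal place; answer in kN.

384.2 kN

1. 1.25(153.1) + 1.75(81.4) + 0.3(167.9) = 384.2
2. 1.35(153.1) + 0.7(121.6) + 0.7(81.4) = 206.7 + 85.1 + 57.0 = 348.8
3. 1.2(153.1) + 0.8(167.9) + 0.7(81.4) = 183.7 + 134.3 + 57.0 = 375.0
4. 1.4(153.1) = 214.3
Combination 1 governs: P_u = 384.2 kN.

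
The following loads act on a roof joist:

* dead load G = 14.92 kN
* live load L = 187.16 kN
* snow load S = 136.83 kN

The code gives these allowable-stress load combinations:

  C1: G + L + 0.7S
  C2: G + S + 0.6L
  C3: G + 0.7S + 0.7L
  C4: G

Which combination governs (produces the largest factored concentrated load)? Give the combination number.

C1: 1.0(14.92) + 1.0(187.16) + 0.7(136.83) = 14.92 + 187.16 + 95.78 = 297.86
C2: 1.0(14.92) + 1.0(136.83) + 0.6(187.16) = 14.92 + 136.83 + 112.30 = 264.05
C3: 1.0(14.92) + 0.7(136.83) + 0.7(187.16) = 14.92 + 95.78 + 131.01 = 241.71
C4: 1.0(14.92) = 14.92
The largest value is 297.86 kN from combination 1.

Combination 1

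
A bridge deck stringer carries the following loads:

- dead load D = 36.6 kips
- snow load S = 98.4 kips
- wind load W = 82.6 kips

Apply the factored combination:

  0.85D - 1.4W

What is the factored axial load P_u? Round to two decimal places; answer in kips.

-84.53 kips

0.85(36.6) - 1.4(82.6) = 31.11 - 115.64 = -84.53
P_u = -84.53 kips.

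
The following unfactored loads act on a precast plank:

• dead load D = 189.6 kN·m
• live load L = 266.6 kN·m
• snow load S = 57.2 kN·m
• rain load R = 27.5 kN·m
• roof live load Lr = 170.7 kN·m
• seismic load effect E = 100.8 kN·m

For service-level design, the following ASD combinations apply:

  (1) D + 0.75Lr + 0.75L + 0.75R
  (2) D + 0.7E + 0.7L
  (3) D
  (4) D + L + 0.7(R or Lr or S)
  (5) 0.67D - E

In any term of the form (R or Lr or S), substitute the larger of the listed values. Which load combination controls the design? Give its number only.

(R or Lr or S) → Lr = 170.7 kN·m.
(1) 1.0(189.6) + 0.75(170.7) + 0.75(266.6) + 0.75(27.5) = 538.20
(2) 1.0(189.6) + 0.7(100.8) + 0.7(266.6) = 189.60 + 70.56 + 186.62 = 446.78
(3) 1.0(189.6) = 189.60
(4) 1.0(189.6) + 1.0(266.6) + 0.7(170.7) = 189.60 + 266.60 + 119.49 = 575.69
(5) 0.67(189.6) - 1.0(100.8) = 127.03 - 100.80 = 26.23
The largest value is 575.69 kN·m from combination 4.

Combination 4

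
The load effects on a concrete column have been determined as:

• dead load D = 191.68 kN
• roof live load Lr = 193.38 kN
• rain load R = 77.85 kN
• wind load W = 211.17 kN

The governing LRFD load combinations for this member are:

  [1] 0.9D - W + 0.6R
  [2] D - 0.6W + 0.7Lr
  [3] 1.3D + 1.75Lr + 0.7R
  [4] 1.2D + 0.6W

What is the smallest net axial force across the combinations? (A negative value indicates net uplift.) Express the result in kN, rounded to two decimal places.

8.05 kN

[1] 0.9(191.68) - 1.0(211.17) + 0.6(77.85) = 172.51 - 211.17 + 46.71 = 8.05
[2] 1.0(191.68) - 0.6(211.17) + 0.7(193.38) = 200.34
[3] 1.3(191.68) + 1.75(193.38) + 0.7(77.85) = 642.09
[4] 1.2(191.68) + 0.6(211.17) = 230.02 + 126.70 = 356.72
Combination 1 gives the minimum: 8.05 kN.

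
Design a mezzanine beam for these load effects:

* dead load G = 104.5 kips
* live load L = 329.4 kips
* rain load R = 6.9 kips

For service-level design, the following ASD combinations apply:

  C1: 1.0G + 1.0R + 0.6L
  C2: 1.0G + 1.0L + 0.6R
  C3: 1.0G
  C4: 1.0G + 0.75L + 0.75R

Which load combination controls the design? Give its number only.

Combination 2

C1: 1.0(104.5) + 1.0(6.9) + 0.6(329.4) = 104.50 + 6.90 + 197.64 = 309.04
C2: 1.0(104.5) + 1.0(329.4) + 0.6(6.9) = 104.50 + 329.40 + 4.14 = 438.04
C3: 1.0(104.5) = 104.50
C4: 1.0(104.5) + 0.75(329.4) + 0.75(6.9) = 104.50 + 247.05 + 5.18 = 356.73
The largest value is 438.04 kips from combination 2.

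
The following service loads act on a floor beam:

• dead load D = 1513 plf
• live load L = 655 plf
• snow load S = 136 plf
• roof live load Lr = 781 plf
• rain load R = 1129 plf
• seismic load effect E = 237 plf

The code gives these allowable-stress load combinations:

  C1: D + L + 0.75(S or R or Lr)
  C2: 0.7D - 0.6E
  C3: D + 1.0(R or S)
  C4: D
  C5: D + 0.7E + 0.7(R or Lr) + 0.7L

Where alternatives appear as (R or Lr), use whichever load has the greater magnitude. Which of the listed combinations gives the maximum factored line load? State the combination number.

(S or R or Lr) → R = 1129 plf; (R or S) → R = 1129 plf; (R or Lr) → R = 1129 plf.
C1: 1.0(1513) + 1.0(655) + 0.75(1129) = 1513.0 + 655.0 + 846.8 = 3014.8
C2: 0.7(1513) - 0.6(237) = 1059.1 - 142.2 = 916.9
C3: 1.0(1513) + 1.0(1129) = 1513.0 + 1129.0 = 2642.0
C4: 1.0(1513) = 1513.0
C5: 1.0(1513) + 0.7(237) + 0.7(1129) + 0.7(655) = 1513.0 + 165.9 + 790.3 + 458.5 = 2927.7
The largest value is 3014.8 plf from combination 1.

Combination 1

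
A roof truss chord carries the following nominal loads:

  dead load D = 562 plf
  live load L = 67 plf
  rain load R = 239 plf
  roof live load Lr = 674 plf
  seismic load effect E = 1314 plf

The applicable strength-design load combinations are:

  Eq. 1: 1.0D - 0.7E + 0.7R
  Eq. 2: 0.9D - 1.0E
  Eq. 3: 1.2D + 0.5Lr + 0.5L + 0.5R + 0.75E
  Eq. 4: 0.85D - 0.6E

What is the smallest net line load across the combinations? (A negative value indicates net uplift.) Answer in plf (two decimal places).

-808.20 plf

Eq. 1: 1.0(562) - 0.7(1314) + 0.7(239) = 562.00 - 919.80 + 167.30 = -190.50
Eq. 2: 0.9(562) - 1.0(1314) = 505.80 - 1314.00 = -808.20
Eq. 3: 1.2(562) + 0.5(674) + 0.5(67) + 0.5(239) + 0.75(1314) = 674.40 + 337.00 + 33.50 + 119.50 + 985.50 = 2149.90
Eq. 4: 0.85(562) - 0.6(1314) = 477.70 - 788.40 = -310.70
Combination 2 gives the minimum: -808.20 plf.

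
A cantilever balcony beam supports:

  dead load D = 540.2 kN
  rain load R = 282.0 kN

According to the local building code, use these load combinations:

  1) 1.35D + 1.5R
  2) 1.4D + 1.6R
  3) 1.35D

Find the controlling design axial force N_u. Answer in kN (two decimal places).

1207.48 kN

1) 1.35(540.2) + 1.5(282.0) = 1152.27
2) 1.4(540.2) + 1.6(282.0) = 1207.48
3) 1.35(540.2) = 729.27
Maximum is from combination 2.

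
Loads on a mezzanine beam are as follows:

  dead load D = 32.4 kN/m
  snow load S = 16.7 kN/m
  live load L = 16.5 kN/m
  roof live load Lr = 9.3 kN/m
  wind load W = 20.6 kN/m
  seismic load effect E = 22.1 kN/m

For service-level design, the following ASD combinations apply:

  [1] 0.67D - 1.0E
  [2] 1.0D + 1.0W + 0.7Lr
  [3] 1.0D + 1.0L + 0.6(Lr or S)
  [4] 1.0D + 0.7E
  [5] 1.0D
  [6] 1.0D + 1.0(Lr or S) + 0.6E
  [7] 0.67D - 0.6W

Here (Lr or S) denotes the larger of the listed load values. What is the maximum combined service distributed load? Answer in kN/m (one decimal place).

62.4 kN/m

(Lr or S) → S = 16.7 kN/m.
[1] 0.67(32.4) - 1.0(22.1) = -0.4
[2] 1.0(32.4) + 1.0(20.6) + 0.7(9.3) = 59.5
[3] 1.0(32.4) + 1.0(16.5) + 0.6(16.7) = 58.9
[4] 1.0(32.4) + 0.7(22.1) = 47.9
[5] 1.0(32.4) = 32.4
[6] 1.0(32.4) + 1.0(16.7) + 0.6(22.1) = 62.4
[7] 0.67(32.4) - 0.6(20.6) = 9.3
Maximum is from combination 6.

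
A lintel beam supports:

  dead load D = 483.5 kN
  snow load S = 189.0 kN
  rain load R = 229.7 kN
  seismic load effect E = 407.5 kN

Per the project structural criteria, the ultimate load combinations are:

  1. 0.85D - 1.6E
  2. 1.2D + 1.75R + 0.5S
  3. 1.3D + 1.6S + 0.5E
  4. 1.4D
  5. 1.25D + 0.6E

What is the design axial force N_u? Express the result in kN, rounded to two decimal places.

1134.70 kN

1. 0.85(483.5) - 1.6(407.5) = -241.03
2. 1.2(483.5) + 1.75(229.7) + 0.5(189.0) = 580.20 + 401.98 + 94.50 = 1076.68
3. 1.3(483.5) + 1.6(189.0) + 0.5(407.5) = 628.55 + 302.40 + 203.75 = 1134.70
4. 1.4(483.5) = 676.90
5. 1.25(483.5) + 0.6(407.5) = 604.38 + 244.50 = 848.88
The controlling combination is 3, giving 1134.70 kN.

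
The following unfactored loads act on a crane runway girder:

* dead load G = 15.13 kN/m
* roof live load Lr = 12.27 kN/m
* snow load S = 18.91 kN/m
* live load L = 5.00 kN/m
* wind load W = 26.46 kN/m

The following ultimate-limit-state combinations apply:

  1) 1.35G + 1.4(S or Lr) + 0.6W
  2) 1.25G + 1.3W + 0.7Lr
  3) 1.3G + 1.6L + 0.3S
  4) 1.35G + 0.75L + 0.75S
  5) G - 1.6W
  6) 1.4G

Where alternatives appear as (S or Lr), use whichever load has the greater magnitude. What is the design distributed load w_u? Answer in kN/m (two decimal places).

62.78 kN/m

(S or Lr) → S = 18.91 kN/m.
1) 1.35(15.13) + 1.4(18.91) + 0.6(26.46) = 20.43 + 26.47 + 15.88 = 62.78
2) 1.25(15.13) + 1.3(26.46) + 0.7(12.27) = 18.91 + 34.40 + 8.59 = 61.90
3) 1.3(15.13) + 1.6(5.00) + 0.3(18.91) = 19.67 + 8.00 + 5.67 = 33.34
4) 1.35(15.13) + 0.75(5.00) + 0.75(18.91) = 20.43 + 3.75 + 14.18 = 38.36
5) 1.0(15.13) - 1.6(26.46) = 15.13 - 42.34 = -27.21
6) 1.4(15.13) = 21.18
Combination 1 governs: w_u = 62.78 kN/m.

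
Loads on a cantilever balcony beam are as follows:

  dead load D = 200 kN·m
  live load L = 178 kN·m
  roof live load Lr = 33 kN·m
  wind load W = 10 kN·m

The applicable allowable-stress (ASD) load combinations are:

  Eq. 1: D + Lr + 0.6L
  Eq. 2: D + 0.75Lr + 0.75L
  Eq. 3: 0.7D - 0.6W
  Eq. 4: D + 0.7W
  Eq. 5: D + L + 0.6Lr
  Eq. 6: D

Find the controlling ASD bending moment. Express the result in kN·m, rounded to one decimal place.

397.8 kN·m

Eq. 1: 1.0(200) + 1.0(33) + 0.6(178) = 200.0 + 33.0 + 106.8 = 339.8
Eq. 2: 1.0(200) + 0.75(33) + 0.75(178) = 200.0 + 24.8 + 133.5 = 358.3
Eq. 3: 0.7(200) - 0.6(10) = 140.0 - 6.0 = 134.0
Eq. 4: 1.0(200) + 0.7(10) = 200.0 + 7.0 = 207.0
Eq. 5: 1.0(200) + 1.0(178) + 0.6(33) = 200.0 + 178.0 + 19.8 = 397.8
Eq. 6: 1.0(200) = 200.0
Combination 5 governs: M = 397.8 kN·m.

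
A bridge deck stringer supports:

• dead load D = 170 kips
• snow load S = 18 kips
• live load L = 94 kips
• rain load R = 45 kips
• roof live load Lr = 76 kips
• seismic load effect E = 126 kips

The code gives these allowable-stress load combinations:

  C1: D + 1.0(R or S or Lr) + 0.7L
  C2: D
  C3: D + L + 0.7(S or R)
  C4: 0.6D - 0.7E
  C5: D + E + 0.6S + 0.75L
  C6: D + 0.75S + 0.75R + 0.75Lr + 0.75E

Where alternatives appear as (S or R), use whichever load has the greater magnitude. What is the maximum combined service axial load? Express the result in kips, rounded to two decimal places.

(R or S or Lr) → Lr = 76 kips; (S or R) → R = 45 kips.
C1: 1.0(170) + 1.0(76) + 0.7(94) = 311.80
C2: 1.0(170) = 170.00
C3: 1.0(170) + 1.0(94) + 0.7(45) = 295.50
C4: 0.6(170) - 0.7(126) = 13.80
C5: 1.0(170) + 1.0(126) + 0.6(18) + 0.75(94) = 377.30
C6: 1.0(170) + 0.75(18) + 0.75(45) + 0.75(76) + 0.75(126) = 368.75
Maximum is from combination 5.

377.30 kips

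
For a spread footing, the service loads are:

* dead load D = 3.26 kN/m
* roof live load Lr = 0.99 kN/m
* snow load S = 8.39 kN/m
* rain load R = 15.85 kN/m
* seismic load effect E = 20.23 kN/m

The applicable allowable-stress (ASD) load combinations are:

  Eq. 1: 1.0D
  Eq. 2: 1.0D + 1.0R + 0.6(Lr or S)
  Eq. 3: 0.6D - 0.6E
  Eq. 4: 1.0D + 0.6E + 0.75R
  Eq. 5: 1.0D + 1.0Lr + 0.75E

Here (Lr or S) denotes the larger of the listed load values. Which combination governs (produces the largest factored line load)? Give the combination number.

(Lr or S) → S = 8.39 kN/m.
Eq. 1: 1.0(3.26) = 3.26
Eq. 2: 1.0(3.26) + 1.0(15.85) + 0.6(8.39) = 24.14
Eq. 3: 0.6(3.26) - 0.6(20.23) = -10.18
Eq. 4: 1.0(3.26) + 0.6(20.23) + 0.75(15.85) = 27.29
Eq. 5: 1.0(3.26) + 1.0(0.99) + 0.75(20.23) = 19.42
The largest value is 27.29 kN/m from combination 4.

Combination 4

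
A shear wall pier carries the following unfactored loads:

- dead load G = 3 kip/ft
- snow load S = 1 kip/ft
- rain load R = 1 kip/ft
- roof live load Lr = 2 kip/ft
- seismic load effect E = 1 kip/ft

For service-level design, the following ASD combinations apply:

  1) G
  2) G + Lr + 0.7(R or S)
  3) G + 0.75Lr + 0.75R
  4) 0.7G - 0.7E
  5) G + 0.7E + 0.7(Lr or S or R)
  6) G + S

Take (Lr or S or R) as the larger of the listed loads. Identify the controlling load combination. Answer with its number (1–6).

(R or S) → R = 1 kip/ft; (Lr or S or R) → Lr = 2 kip/ft.
1) 1.0(3) = 3.0
2) 1.0(3) + 1.0(2) + 0.7(1) = 3.0 + 2.0 + 0.7 = 5.7
3) 1.0(3) + 0.75(2) + 0.75(1) = 3.0 + 1.5 + 0.8 = 5.3
4) 0.7(3) - 0.7(1) = 2.1 - 0.7 = 1.4
5) 1.0(3) + 0.7(1) + 0.7(2) = 3.0 + 0.7 + 1.4 = 5.1
6) 1.0(3) + 1.0(1) = 3.0 + 1.0 = 4.0
The largest value is 5.7 kip/ft from combination 2.

Combination 2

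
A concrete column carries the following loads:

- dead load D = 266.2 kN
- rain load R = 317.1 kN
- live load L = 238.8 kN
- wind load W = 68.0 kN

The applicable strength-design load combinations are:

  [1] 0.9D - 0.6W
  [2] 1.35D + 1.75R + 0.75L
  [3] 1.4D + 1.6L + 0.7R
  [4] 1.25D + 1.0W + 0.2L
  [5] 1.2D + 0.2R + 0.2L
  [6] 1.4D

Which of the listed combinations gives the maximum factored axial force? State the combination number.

Combination 2

[1] 0.9(266.2) - 0.6(68.0) = 239.6 - 40.8 = 198.8
[2] 1.35(266.2) + 1.75(317.1) + 0.75(238.8) = 359.4 + 554.9 + 179.1 = 1093.4
[3] 1.4(266.2) + 1.6(238.8) + 0.7(317.1) = 976.7
[4] 1.25(266.2) + 1.0(68.0) + 0.2(238.8) = 448.5
[5] 1.2(266.2) + 0.2(317.1) + 0.2(238.8) = 319.4 + 63.4 + 47.8 = 430.6
[6] 1.4(266.2) = 372.7
The largest value is 1093.4 kN from combination 2.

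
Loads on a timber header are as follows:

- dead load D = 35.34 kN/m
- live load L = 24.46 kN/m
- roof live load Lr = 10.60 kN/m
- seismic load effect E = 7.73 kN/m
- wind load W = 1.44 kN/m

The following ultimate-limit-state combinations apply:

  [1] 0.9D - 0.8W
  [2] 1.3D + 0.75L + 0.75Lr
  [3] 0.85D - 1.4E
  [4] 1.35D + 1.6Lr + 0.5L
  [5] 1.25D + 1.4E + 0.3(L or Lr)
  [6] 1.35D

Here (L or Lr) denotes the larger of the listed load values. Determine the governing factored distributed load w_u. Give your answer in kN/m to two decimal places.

(L or Lr) → L = 24.46 kN/m.
[1] 0.9(35.34) - 0.8(1.44) = 30.65
[2] 1.3(35.34) + 0.75(24.46) + 0.75(10.60) = 45.94 + 18.35 + 7.95 = 72.24
[3] 0.85(35.34) - 1.4(7.73) = 30.04 - 10.82 = 19.22
[4] 1.35(35.34) + 1.6(10.60) + 0.5(24.46) = 47.71 + 16.96 + 12.23 = 76.90
[5] 1.25(35.34) + 1.4(7.73) + 0.3(24.46) = 44.18 + 10.82 + 7.34 = 62.34
[6] 1.35(35.34) = 47.71
Combination 4 governs: w_u = 76.90 kN/m.

76.90 kN/m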